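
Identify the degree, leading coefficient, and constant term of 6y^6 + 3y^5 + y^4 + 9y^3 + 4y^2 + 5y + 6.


Highest power of y is 6, with coefficient 6. Constant term is 6.
Degree = 6, leading coefficient = 6, constant term = 6


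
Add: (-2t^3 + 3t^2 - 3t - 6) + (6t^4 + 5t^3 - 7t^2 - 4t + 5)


Align terms by degree and add:
  -2t^3 + 3t^2 - 3t - 6
+ 6t^4 + 5t^3 - 7t^2 - 4t + 5
= 6t^4 + 3t^3 - 4t^2 - 7t - 1


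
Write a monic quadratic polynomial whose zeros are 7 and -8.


p(y) = (y - 7)(y + 8)
Expand: y^2 + y - 56


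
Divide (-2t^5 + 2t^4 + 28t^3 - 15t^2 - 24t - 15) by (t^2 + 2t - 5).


(-2t^5 + 2t^4 + 28t^3 - 15t^2 - 24t - 15) / (t^2 + 2t - 5)
Step 1: -2t^3 * (t^2 + 2t - 5) = -2t^5 - 4t^4 + 10t^3; subtract.
Step 2: 6t^2 * (t^2 + 2t - 5) = 6t^4 + 12t^3 - 30t^2; subtract.
Step 3: 6t * (t^2 + 2t - 5) = 6t^3 + 12t^2 - 30t; subtract.
Step 4: 3 * (t^2 + 2t - 5) = 3t^2 + 6t - 15; subtract.
Quotient: -2t^3 + 6t^2 + 6t + 3, Remainder: 0


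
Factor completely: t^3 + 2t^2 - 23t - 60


Try integer roots (divisors of -60). t=-4: p(-4)=0.
Divide out (t + 4): quotient is t^2 - 2t - 15.
Factor the quadratic: (t - 5)(t + 3)
Result: (t + 4)(t - 5)(t + 3)


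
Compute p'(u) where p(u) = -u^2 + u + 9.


Apply the power rule term by term:
  d/du(-u^2) = -2u
  d/du(u) = 1
  d/du(9) = 0
p'(u) = -2u + 1


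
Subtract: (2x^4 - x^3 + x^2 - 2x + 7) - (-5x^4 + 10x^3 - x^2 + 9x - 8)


Distribute the minus sign:
  (2x^4 - x^3 + x^2 - 2x + 7)
- (-5x^4 + 10x^3 - x^2 + 9x - 8)
Negate second polynomial: 5x^4 - 10x^3 + x^2 - 9x + 8
Add: 7x^4 - 11x^3 + 2x^2 - 11x + 15


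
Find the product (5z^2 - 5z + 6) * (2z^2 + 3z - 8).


Distribute each term of the first polynomial:
  (5z^2)(2z^2 + 3z - 8) = 10z^4 + 15z^3 - 40z^2
  (-5z)(2z^2 + 3z - 8) = -10z^3 - 15z^2 + 40z
  (6)(2z^2 + 3z - 8) = 12z^2 + 18z - 48
Sum: 10z^4 + 5z^3 - 43z^2 + 58z - 48


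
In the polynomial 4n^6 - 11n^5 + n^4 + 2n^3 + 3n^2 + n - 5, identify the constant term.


Read off the constant term: -5


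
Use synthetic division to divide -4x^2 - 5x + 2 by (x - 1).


Synthetic division with c = 1. Coefficients: -4, -5, 2
Bring down -4.
  -4 * 1 = -4; -4 - 5 = -9
  -9 * 1 = -9; -9 + 2 = -7
Quotient: -4x - 9, Remainder: -7


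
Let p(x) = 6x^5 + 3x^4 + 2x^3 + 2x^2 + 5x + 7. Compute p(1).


Using direct substitution:
  6 * (1)^5 = 6
  3 * (1)^4 = 3
  2 * (1)^3 = 2
  2 * (1)^2 = 2
  5 * (1)^1 = 5
  constant: 7
Sum = 6 + 3 + 2 + 2 + 5 + 7 = 25


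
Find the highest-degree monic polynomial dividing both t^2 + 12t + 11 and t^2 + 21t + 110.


Factor each:
  t^2 + 12t + 11 = (t + 11)(t + 1)
  t^2 + 21t + 110 = (t + 11)(t + 10)
Common monic factor: t + 11


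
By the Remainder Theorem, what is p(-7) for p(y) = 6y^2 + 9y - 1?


By the Remainder Theorem, the remainder equals p(-7):
  6*(-7)^2 = 294
  9*(-7)^1 = -63
  constant: -1
Sum: 294 - 63 - 1 = 230


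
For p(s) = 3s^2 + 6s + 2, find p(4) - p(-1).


p(4) = 74
p(-1) = -1
p(4) - p(-1) = 74 + 1 = 75


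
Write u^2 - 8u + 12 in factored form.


Roots satisfy r1 + r2 = -b/a = 8 and r1*r2 = c/a = 12.
So r1 = 6, r2 = 2.
u^2 - 8u + 12 = (u - r1)(u - r2) = (u - 6)(u - 2)


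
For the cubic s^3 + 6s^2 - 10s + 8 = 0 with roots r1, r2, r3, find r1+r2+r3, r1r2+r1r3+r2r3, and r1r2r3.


Monic cubic s^3+bs^2+cs+d=0: sum=-b, pairwise sum=c, product=-d.
b=6, c=-10, d=8
r1+r2+r3 = -6
r1r2+r1r3+r2r3 = -10
r1r2r3 = -8


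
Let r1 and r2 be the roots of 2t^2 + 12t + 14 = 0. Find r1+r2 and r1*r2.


For at^2+bt+c=0: sum = -b/a, product = c/a.
a=2, b=12, c=14
Sum = -(12)/2 = -6
Product = (14)/2 = 7


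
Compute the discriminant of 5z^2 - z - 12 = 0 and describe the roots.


D = b^2 - 4ac = (-1)^2 - 4(5)(-12) = 1 + 240 = 241
Since D > 0: two distinct irrational roots


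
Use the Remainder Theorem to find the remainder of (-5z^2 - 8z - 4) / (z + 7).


By the Remainder Theorem, the remainder equals p(-7):
  -5*(-7)^2 = -245
  -8*(-7)^1 = 56
  constant: -4
Sum: -245 + 56 - 4 = -193


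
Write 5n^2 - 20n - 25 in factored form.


Roots satisfy r1 + r2 = -b/a = 4 and r1*r2 = c/a = -5.
So r1 = -1, r2 = 5.
5n^2 - 20n - 25 = 5(n - r1)(n - r2) = 5(n + 1)(n - 5)


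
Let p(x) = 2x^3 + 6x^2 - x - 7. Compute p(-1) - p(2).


p(-1) = -2
p(2) = 31
p(-1) - p(2) = -2 - 31 = -33


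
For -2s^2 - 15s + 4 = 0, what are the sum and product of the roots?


For as^2+bs+c=0: sum = -b/a, product = c/a.
a=-2, b=-15, c=4
Sum = -(-15)/-2 = -15/2
Product = (4)/-2 = -2


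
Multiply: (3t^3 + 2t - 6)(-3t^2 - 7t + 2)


Distribute each term of the first polynomial:
  (3t^3)(-3t^2 - 7t + 2) = -9t^5 - 21t^4 + 6t^3
  (2t)(-3t^2 - 7t + 2) = -6t^3 - 14t^2 + 4t
  (-6)(-3t^2 - 7t + 2) = 18t^2 + 42t - 12
Sum: -9t^5 - 21t^4 + 4t^2 + 46t - 12


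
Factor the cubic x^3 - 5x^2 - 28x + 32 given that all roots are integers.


Try integer roots (divisors of 32). x=-4: p(-4)=0.
Divide out (x + 4): quotient is x^2 - 9x + 8.
Factor the quadratic: (x - 8)(x - 1)
Result: (x + 4)(x - 8)(x - 1)


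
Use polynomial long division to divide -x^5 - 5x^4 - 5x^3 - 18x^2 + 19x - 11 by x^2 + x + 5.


(-x^5 - 5x^4 - 5x^3 - 18x^2 + 19x - 11) / (x^2 + x + 5)
Step 1: -x^3 * (x^2 + x + 5) = -x^5 - x^4 - 5x^3; subtract.
Step 2: -4x^2 * (x^2 + x + 5) = -4x^4 - 4x^3 - 20x^2; subtract.
Step 3: 4x * (x^2 + x + 5) = 4x^3 + 4x^2 + 20x; subtract.
Step 4: -2 * (x^2 + x + 5) = -2x^2 - 2x - 10; subtract.
Quotient: -x^3 - 4x^2 + 4x - 2, Remainder: x - 1


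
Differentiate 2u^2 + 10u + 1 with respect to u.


Apply the power rule term by term:
  d/du(2u^2) = 4u
  d/du(10u) = 10
  d/du(1) = 0
p'(u) = 4u + 10


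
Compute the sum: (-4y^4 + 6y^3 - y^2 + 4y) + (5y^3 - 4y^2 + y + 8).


Align terms by degree and add:
  -4y^4 + 6y^3 - y^2 + 4y
+ 5y^3 - 4y^2 + y + 8
= -4y^4 + 11y^3 - 5y^2 + 5y + 8


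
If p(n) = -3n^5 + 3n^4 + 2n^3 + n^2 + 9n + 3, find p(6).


Using direct substitution:
  -3 * (6)^5 = -23328
  3 * (6)^4 = 3888
  2 * (6)^3 = 432
  1 * (6)^2 = 36
  9 * (6)^1 = 54
  constant: 3
Sum = -23328 + 3888 + 432 + 36 + 54 + 3 = -18915


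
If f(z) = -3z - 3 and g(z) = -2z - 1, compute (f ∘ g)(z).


Substitute g(z) into f:
f(g(z)) = -3*(-2z - 1) + (-3)
Expand and combine: 6z


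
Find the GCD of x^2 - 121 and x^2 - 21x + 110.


Factor each:
  x^2 - 121 = (x - 11)(x + 11)
  x^2 - 21x + 110 = (x - 11)(x - 10)
Common monic factor: x - 11


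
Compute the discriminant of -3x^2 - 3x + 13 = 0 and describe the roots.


D = b^2 - 4ac = (-3)^2 - 4(-3)(13) = 9 + 156 = 165
Since D > 0: two distinct irrational roots


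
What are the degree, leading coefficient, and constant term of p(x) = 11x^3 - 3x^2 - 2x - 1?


Highest power of x is 3, with coefficient 11. Constant term is -1.
Degree = 3, leading coefficient = 11, constant term = -1


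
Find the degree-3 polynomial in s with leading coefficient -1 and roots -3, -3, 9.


p(s) = -(s + 3)(s + 3)(s - 9)
Expand: -s^3 + 3s^2 + 45s + 81


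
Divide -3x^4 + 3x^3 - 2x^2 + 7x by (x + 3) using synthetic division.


Synthetic division with c = -3. Coefficients: -3, 3, -2, 7, 0
Bring down -3.
  -3 * -3 = 9; 9 + 3 = 12
  12 * -3 = -36; -36 - 2 = -38
  -38 * -3 = 114; 114 + 7 = 121
  121 * -3 = -363; -363 + 0 = -363
Quotient: -3x^3 + 12x^2 - 38x + 121, Remainder: -363


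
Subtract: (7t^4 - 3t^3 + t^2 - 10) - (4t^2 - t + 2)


Distribute the minus sign:
  (7t^4 - 3t^3 + t^2 - 10)
- (4t^2 - t + 2)
Negate second polynomial: -4t^2 + t - 2
Add: 7t^4 - 3t^3 - 3t^2 + t - 12


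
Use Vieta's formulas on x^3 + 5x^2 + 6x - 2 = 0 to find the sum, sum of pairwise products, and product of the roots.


Monic cubic x^3+bx^2+cx+d=0: sum=-b, pairwise sum=c, product=-d.
b=5, c=6, d=-2
r1+r2+r3 = -5
r1r2+r1r3+r2r3 = 6
r1r2r3 = 2


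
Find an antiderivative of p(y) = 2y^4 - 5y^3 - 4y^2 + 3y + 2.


Reverse power rule on each term:
  ∫ 2y^4 dy = (2/5)y^5
  ∫ -5y^3 dy = -(5/4)y^4
  ∫ -4y^2 dy = -(4/3)y^3
  ∫ 3y dy = (3/2)y^2
  ∫ 2 dy = 2y
F(y) = (2/5)y^5 - (5/4)y^4 - (4/3)y^3 + (3/2)y^2 + 2y + C


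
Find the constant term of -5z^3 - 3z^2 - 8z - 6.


Read off the constant term: -6


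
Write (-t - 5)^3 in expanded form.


Expand (-t - 5)^3 by repeated multiplication:
  (-t - 5)^2 = t^2 + 10t + 25
= -t^3 - 15t^2 - 75t - 125


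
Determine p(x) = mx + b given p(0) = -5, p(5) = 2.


p(x) = mx + b. Using p(0)=-5, p(5)=2:
m = (-5 - 2)/(0 - 5) = -7/-5 = 7/5
b = -5 - m*(0) = -5 = -5
p(x) = (7/5)x - 5


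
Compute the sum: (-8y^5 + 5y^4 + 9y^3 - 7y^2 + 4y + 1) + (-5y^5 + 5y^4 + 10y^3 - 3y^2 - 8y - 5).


Align terms by degree and add:
  -8y^5 + 5y^4 + 9y^3 - 7y^2 + 4y + 1
  -5y^5 + 5y^4 + 10y^3 - 3y^2 - 8y - 5
= -13y^5 + 10y^4 + 19y^3 - 10y^2 - 4y - 4


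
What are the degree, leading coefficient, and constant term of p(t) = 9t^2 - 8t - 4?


Highest power of t is 2, with coefficient 9. Constant term is -4.
Degree = 2, leading coefficient = 9, constant term = -4


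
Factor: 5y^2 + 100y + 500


Roots satisfy r1 + r2 = -b/a = -20 and r1*r2 = c/a = 100.
So r1 = -10, r2 = -10.
5y^2 + 100y + 500 = 5(y - r1)(y - r2) = 5(y + 10)(y + 10)


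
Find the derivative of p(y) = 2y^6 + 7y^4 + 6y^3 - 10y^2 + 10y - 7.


Apply the power rule term by term:
  d/dy(2y^6) = 12y^5
  d/dy(7y^4) = 28y^3
  d/dy(6y^3) = 18y^2
  d/dy(-10y^2) = -20y
  d/dy(10y) = 10
  d/dy(-7) = 0
p'(y) = 12y^5 + 28y^3 + 18y^2 - 20y + 10


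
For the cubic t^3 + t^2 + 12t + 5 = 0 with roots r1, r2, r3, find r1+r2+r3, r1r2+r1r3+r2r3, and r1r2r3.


Monic cubic t^3+bt^2+ct+d=0: sum=-b, pairwise sum=c, product=-d.
b=1, c=12, d=5
r1+r2+r3 = -1
r1r2+r1r3+r2r3 = 12
r1r2r3 = -5


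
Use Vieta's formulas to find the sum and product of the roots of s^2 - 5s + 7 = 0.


For as^2+bs+c=0: sum = -b/a, product = c/a.
a=1, b=-5, c=7
Sum = -(-5)/1 = 5
Product = (7)/1 = 7


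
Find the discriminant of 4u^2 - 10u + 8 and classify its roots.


D = b^2 - 4ac = (-10)^2 - 4(4)(8) = 100 - 128 = -28
Since D < 0: two complex conjugate roots (no real roots)


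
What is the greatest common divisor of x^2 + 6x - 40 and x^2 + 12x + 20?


Factor each:
  x^2 + 6x - 40 = (x + 10)(x - 4)
  x^2 + 12x + 20 = (x + 10)(x + 2)
Common monic factor: x + 10


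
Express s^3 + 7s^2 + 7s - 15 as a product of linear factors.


Try integer roots (divisors of -15). s=-5: p(-5)=0.
Divide out (s + 5): quotient is s^2 + 2s - 3.
Factor the quadratic: (s + 3)(s - 1)
Result: (s + 5)(s + 3)(s - 1)


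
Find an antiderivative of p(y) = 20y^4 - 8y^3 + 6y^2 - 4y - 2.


Reverse power rule on each term:
  ∫ 20y^4 dy = 4y^5
  ∫ -8y^3 dy = -2y^4
  ∫ 6y^2 dy = 2y^3
  ∫ -4y dy = -2y^2
  ∫ -2 dy = -2y
F(y) = 4y^5 - 2y^4 + 2y^3 - 2y^2 - 2y + C


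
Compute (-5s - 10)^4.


Expand (-5s - 10)^4 by repeated multiplication:
  (-5s - 10)^2 = 25s^2 + 100s + 100
  (-5s - 10)^3 = -125s^3 - 750s^2 - 1500s - 1000
= 625s^4 + 5000s^3 + 15000s^2 + 20000s + 10000


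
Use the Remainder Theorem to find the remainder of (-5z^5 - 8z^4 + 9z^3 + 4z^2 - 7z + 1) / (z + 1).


By the Remainder Theorem, the remainder equals p(-1):
  -5*(-1)^5 = 5
  -8*(-1)^4 = -8
  9*(-1)^3 = -9
  4*(-1)^2 = 4
  -7*(-1)^1 = 7
  constant: 1
Sum: 5 - 8 - 9 + 4 + 7 + 1 = 0


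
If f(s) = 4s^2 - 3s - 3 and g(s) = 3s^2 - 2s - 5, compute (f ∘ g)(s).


Substitute g(s) into f:
f(g(s)) = 4*(3s^2 - 2s - 5)^2 + (-3)*(3s^2 - 2s - 5) + (-3)
(3s^2 - 2s - 5)^2 = 9s^4 - 12s^3 - 26s^2 + 20s + 25
Expand and combine: 36s^4 - 48s^3 - 113s^2 + 86s + 112


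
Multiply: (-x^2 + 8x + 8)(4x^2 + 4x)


Distribute each term of the first polynomial:
  (-x^2)(4x^2 + 4x) = -4x^4 - 4x^3
  (8x)(4x^2 + 4x) = 32x^3 + 32x^2
  (8)(4x^2 + 4x) = 32x^2 + 32x
Sum: -4x^4 + 28x^3 + 64x^2 + 32x


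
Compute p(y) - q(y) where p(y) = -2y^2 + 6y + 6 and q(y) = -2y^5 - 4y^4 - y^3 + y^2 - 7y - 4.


Distribute the minus sign:
  (-2y^2 + 6y + 6)
- (-2y^5 - 4y^4 - y^3 + y^2 - 7y - 4)
Negate second polynomial: 2y^5 + 4y^4 + y^3 - y^2 + 7y + 4
Add: 2y^5 + 4y^4 + y^3 - 3y^2 + 13y + 10


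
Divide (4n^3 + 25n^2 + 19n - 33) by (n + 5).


(4n^3 + 25n^2 + 19n - 33) / (n + 5)
Step 1: 4n^2 * (n + 5) = 4n^3 + 20n^2; subtract.
Step 2: 5n * (n + 5) = 5n^2 + 25n; subtract.
Step 3: -6 * (n + 5) = -6n - 30; subtract.
Quotient: 4n^2 + 5n - 6, Remainder: -3


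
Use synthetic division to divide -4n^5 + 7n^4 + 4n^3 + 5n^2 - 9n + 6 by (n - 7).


Synthetic division with c = 7. Coefficients: -4, 7, 4, 5, -9, 6
Bring down -4.
  -4 * 7 = -28; -28 + 7 = -21
  -21 * 7 = -147; -147 + 4 = -143
  -143 * 7 = -1001; -1001 + 5 = -996
  -996 * 7 = -6972; -6972 - 9 = -6981
  -6981 * 7 = -48867; -48867 + 6 = -48861
Quotient: -4n^4 - 21n^3 - 143n^2 - 996n - 6981, Remainder: -48861


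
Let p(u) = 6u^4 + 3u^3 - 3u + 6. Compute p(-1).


Using direct substitution:
  6 * (-1)^4 = 6
  3 * (-1)^3 = -3
  0 * (-1)^2 = 0
  -3 * (-1)^1 = 3
  constant: 6
Sum = 6 - 3 + 0 + 3 + 6 = 12


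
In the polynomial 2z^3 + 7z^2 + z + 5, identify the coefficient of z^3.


Read off the coefficient of z^3: 2


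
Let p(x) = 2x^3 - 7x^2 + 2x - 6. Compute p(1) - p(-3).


p(1) = -9
p(-3) = -129
p(1) - p(-3) = -9 + 129 = 120


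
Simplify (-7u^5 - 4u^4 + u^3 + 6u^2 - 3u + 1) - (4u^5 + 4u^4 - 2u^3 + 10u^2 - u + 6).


Distribute the minus sign:
  (-7u^5 - 4u^4 + u^3 + 6u^2 - 3u + 1)
- (4u^5 + 4u^4 - 2u^3 + 10u^2 - u + 6)
Negate second polynomial: -4u^5 - 4u^4 + 2u^3 - 10u^2 + u - 6
Add: -11u^5 - 8u^4 + 3u^3 - 4u^2 - 2u - 5


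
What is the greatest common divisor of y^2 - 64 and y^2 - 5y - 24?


Factor each:
  y^2 - 64 = (y - 8)(y + 8)
  y^2 - 5y - 24 = (y - 8)(y + 3)
Common monic factor: y - 8


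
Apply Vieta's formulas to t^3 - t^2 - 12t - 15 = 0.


Monic cubic t^3+bt^2+ct+d=0: sum=-b, pairwise sum=c, product=-d.
b=-1, c=-12, d=-15
r1+r2+r3 = 1
r1r2+r1r3+r2r3 = -12
r1r2r3 = 15


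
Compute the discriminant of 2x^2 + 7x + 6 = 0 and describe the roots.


D = b^2 - 4ac = (7)^2 - 4(2)(6) = 49 - 48 = 1
Since D > 0: two distinct rational roots


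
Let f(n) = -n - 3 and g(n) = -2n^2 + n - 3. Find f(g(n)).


Substitute g(n) into f:
f(g(n)) = -1*(-2n^2 + n - 3) + (-3)
Expand and combine: 2n^2 - n


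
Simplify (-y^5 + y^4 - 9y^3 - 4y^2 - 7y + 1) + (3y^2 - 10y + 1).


Align terms by degree and add:
  -y^5 + y^4 - 9y^3 - 4y^2 - 7y + 1
+ 3y^2 - 10y + 1
= -y^5 + y^4 - 9y^3 - y^2 - 17y + 2


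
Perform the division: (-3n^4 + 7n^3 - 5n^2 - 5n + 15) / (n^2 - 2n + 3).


(-3n^4 + 7n^3 - 5n^2 - 5n + 15) / (n^2 - 2n + 3)
Step 1: -3n^2 * (n^2 - 2n + 3) = -3n^4 + 6n^3 - 9n^2; subtract.
Step 2: n * (n^2 - 2n + 3) = n^3 - 2n^2 + 3n; subtract.
Step 3: 6 * (n^2 - 2n + 3) = 6n^2 - 12n + 18; subtract.
Quotient: -3n^2 + n + 6, Remainder: 4n - 3


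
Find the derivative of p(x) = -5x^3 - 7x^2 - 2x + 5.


Apply the power rule term by term:
  d/dx(-5x^3) = -15x^2
  d/dx(-7x^2) = -14x
  d/dx(-2x) = -2
  d/dx(5) = 0
p'(x) = -15x^2 - 14x - 2


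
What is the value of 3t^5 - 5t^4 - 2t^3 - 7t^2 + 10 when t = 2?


Using direct substitution:
  3 * (2)^5 = 96
  -5 * (2)^4 = -80
  -2 * (2)^3 = -16
  -7 * (2)^2 = -28
  0 * (2)^1 = 0
  constant: 10
Sum = 96 - 80 - 16 - 28 + 0 + 10 = -18


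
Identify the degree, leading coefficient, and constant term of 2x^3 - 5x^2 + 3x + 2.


Highest power of x is 3, with coefficient 2. Constant term is 2.
Degree = 3, leading coefficient = 2, constant term = 2


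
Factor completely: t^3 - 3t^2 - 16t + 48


Try integer roots (divisors of 48). t=-4: p(-4)=0.
Divide out (t + 4): quotient is t^2 - 7t + 12.
Factor the quadratic: (t - 3)(t - 4)
Result: (t + 4)(t - 3)(t - 4)


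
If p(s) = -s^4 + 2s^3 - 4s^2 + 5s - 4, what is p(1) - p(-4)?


p(1) = -2
p(-4) = -472
p(1) - p(-4) = -2 + 472 = 470


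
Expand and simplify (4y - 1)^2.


Expand (4y - 1)^2 by repeated multiplication:
= 16y^2 - 8y + 1


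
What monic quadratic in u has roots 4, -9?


p(u) = (u - 4)(u + 9)
Expand: u^2 + 5u - 36


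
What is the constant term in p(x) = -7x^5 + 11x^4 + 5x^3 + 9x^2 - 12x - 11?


Read off the constant term: -11


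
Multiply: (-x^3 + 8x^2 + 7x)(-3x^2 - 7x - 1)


Distribute each term of the first polynomial:
  (-x^3)(-3x^2 - 7x - 1) = 3x^5 + 7x^4 + x^3
  (8x^2)(-3x^2 - 7x - 1) = -24x^4 - 56x^3 - 8x^2
  (7x)(-3x^2 - 7x - 1) = -21x^3 - 49x^2 - 7x
Sum: 3x^5 - 17x^4 - 76x^3 - 57x^2 - 7x


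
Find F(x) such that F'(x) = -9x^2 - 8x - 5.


Reverse power rule on each term:
  ∫ -9x^2 dx = -3x^3
  ∫ -8x dx = -4x^2
  ∫ -5 dx = -5x
F(x) = -3x^3 - 4x^2 - 5x + C


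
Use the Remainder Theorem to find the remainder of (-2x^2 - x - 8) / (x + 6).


By the Remainder Theorem, the remainder equals p(-6):
  -2*(-6)^2 = -72
  -1*(-6)^1 = 6
  constant: -8
Sum: -72 + 6 - 8 = -74


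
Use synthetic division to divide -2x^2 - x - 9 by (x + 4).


Synthetic division with c = -4. Coefficients: -2, -1, -9
Bring down -2.
  -2 * -4 = 8; 8 - 1 = 7
  7 * -4 = -28; -28 - 9 = -37
Quotient: -2x + 7, Remainder: -37


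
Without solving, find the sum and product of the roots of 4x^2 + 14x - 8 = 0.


For ax^2+bx+c=0: sum = -b/a, product = c/a.
a=4, b=14, c=-8
Sum = -(14)/4 = -7/2
Product = (-8)/4 = -2


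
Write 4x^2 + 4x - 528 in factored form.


Roots satisfy r1 + r2 = -b/a = -1 and r1*r2 = c/a = -132.
So r1 = -12, r2 = 11.
4x^2 + 4x - 528 = 4(x - r1)(x - r2) = 4(x + 12)(x - 11)


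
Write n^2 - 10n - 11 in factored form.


Roots satisfy r1 + r2 = -b/a = 10 and r1*r2 = c/a = -11.
So r1 = 11, r2 = -1.
n^2 - 10n - 11 = (n - r1)(n - r2) = (n - 11)(n + 1)


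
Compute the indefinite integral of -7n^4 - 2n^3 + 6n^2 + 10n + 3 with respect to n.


Reverse power rule on each term:
  ∫ -7n^4 dn = -(7/5)n^5
  ∫ -2n^3 dn = -(1/2)n^4
  ∫ 6n^2 dn = 2n^3
  ∫ 10n dn = 5n^2
  ∫ 3 dn = 3n
F(n) = -(7/5)n^5 - (1/2)n^4 + 2n^3 + 5n^2 + 3n + C


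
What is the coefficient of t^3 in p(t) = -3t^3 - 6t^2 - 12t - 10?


Read off the coefficient of t^3: -3


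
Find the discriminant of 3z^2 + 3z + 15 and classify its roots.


D = b^2 - 4ac = (3)^2 - 4(3)(15) = 9 - 180 = -171
Since D < 0: two complex conjugate roots (no real roots)


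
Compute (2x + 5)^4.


Expand (2x + 5)^4 by repeated multiplication:
  (2x + 5)^2 = 4x^2 + 20x + 25
  (2x + 5)^3 = 8x^3 + 60x^2 + 150x + 125
= 16x^4 + 160x^3 + 600x^2 + 1000x + 625


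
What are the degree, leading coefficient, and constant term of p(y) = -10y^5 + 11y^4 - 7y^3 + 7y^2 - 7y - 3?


Highest power of y is 5, with coefficient -10. Constant term is -3.
Degree = 5, leading coefficient = -10, constant term = -3


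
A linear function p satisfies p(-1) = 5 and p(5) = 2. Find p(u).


p(u) = mu + b. Using p(-1)=5, p(5)=2:
m = (5 - 2)/(-1 - 5) = 3/-6 = -1/2
b = 5 - m*(-1) = 5 - 1/2 = 9/2
p(u) = -(1/2)u + (9/2)


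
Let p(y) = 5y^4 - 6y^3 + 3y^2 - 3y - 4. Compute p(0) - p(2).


p(0) = -4
p(2) = 34
p(0) - p(2) = -4 - 34 = -38


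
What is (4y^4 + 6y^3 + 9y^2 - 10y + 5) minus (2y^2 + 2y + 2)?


Distribute the minus sign:
  (4y^4 + 6y^3 + 9y^2 - 10y + 5)
- (2y^2 + 2y + 2)
Negate second polynomial: -2y^2 - 2y - 2
Add: 4y^4 + 6y^3 + 7y^2 - 12y + 3


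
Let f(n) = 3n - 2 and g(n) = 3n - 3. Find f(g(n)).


Substitute g(n) into f:
f(g(n)) = 3*(3n - 3) + (-2)
Expand and combine: 9n - 11


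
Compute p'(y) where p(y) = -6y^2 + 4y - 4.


Apply the power rule term by term:
  d/dy(-6y^2) = -12y
  d/dy(4y) = 4
  d/dy(-4) = 0
p'(y) = -12y + 4


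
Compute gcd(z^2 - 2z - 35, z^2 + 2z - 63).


Factor each:
  z^2 - 2z - 35 = (z - 7)(z + 5)
  z^2 + 2z - 63 = (z - 7)(z + 9)
Common monic factor: z - 7


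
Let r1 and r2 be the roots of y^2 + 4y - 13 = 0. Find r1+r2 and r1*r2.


For ay^2+by+c=0: sum = -b/a, product = c/a.
a=1, b=4, c=-13
Sum = -(4)/1 = -4
Product = (-13)/1 = -13


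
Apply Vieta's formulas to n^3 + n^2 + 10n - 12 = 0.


Monic cubic n^3+bn^2+cn+d=0: sum=-b, pairwise sum=c, product=-d.
b=1, c=10, d=-12
r1+r2+r3 = -1
r1r2+r1r3+r2r3 = 10
r1r2r3 = 12


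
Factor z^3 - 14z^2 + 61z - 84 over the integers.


Try integer roots (divisors of -84). z=4: p(4)=0.
Divide out (z - 4): quotient is z^2 - 10z + 21.
Factor the quadratic: (z - 3)(z - 7)
Result: (z - 4)(z - 3)(z - 7)


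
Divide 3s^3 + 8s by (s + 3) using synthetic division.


Synthetic division with c = -3. Coefficients: 3, 0, 8, 0
Bring down 3.
  3 * -3 = -9; -9 + 0 = -9
  -9 * -3 = 27; 27 + 8 = 35
  35 * -3 = -105; -105 + 0 = -105
Quotient: 3s^2 - 9s + 35, Remainder: -105


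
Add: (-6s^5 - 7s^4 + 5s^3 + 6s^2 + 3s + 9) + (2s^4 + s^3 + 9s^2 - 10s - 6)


Align terms by degree and add:
  -6s^5 - 7s^4 + 5s^3 + 6s^2 + 3s + 9
+ 2s^4 + s^3 + 9s^2 - 10s - 6
= -6s^5 - 5s^4 + 6s^3 + 15s^2 - 7s + 3


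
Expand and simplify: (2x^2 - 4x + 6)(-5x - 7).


Distribute each term of the first polynomial:
  (2x^2)(-5x - 7) = -10x^3 - 14x^2
  (-4x)(-5x - 7) = 20x^2 + 28x
  (6)(-5x - 7) = -30x - 42
Sum: -10x^3 + 6x^2 - 2x - 42


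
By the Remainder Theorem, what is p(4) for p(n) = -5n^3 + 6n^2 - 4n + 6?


By the Remainder Theorem, the remainder equals p(4):
  -5*(4)^3 = -320
  6*(4)^2 = 96
  -4*(4)^1 = -16
  constant: 6
Sum: -320 + 96 - 16 + 6 = -234


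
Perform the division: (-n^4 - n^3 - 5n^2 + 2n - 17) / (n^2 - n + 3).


(-n^4 - n^3 - 5n^2 + 2n - 17) / (n^2 - n + 3)
Step 1: -n^2 * (n^2 - n + 3) = -n^4 + n^3 - 3n^2; subtract.
Step 2: -2n * (n^2 - n + 3) = -2n^3 + 2n^2 - 6n; subtract.
Step 3: -4 * (n^2 - n + 3) = -4n^2 + 4n - 12; subtract.
Quotient: -n^2 - 2n - 4, Remainder: 4n - 5


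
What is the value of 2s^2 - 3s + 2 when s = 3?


Using direct substitution:
  2 * (3)^2 = 18
  -3 * (3)^1 = -9
  constant: 2
Sum = 18 - 9 + 2 = 11


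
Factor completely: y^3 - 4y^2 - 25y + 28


Try integer roots (divisors of 28). y=7: p(7)=0.
Divide out (y - 7): quotient is y^2 + 3y - 4.
Factor the quadratic: (y - 1)(y + 4)
Result: (y - 7)(y - 1)(y + 4)


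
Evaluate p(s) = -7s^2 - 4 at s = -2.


Using direct substitution:
  -7 * (-2)^2 = -28
  0 * (-2)^1 = 0
  constant: -4
Sum = -28 + 0 - 4 = -32


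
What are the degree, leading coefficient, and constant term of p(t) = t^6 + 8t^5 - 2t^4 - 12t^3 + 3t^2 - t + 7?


Highest power of t is 6, with coefficient 1. Constant term is 7.
Degree = 6, leading coefficient = 1, constant term = 7


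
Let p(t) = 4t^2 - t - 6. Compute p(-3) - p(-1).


p(-3) = 33
p(-1) = -1
p(-3) - p(-1) = 33 + 1 = 34


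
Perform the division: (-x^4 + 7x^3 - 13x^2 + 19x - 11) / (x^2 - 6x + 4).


(-x^4 + 7x^3 - 13x^2 + 19x - 11) / (x^2 - 6x + 4)
Step 1: -x^2 * (x^2 - 6x + 4) = -x^4 + 6x^3 - 4x^2; subtract.
Step 2: x * (x^2 - 6x + 4) = x^3 - 6x^2 + 4x; subtract.
Step 3: -3 * (x^2 - 6x + 4) = -3x^2 + 18x - 12; subtract.
Quotient: -x^2 + x - 3, Remainder: -3x + 1


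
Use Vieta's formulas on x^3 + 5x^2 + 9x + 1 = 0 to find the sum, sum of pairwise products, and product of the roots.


Monic cubic x^3+bx^2+cx+d=0: sum=-b, pairwise sum=c, product=-d.
b=5, c=9, d=1
r1+r2+r3 = -5
r1r2+r1r3+r2r3 = 9
r1r2r3 = -1


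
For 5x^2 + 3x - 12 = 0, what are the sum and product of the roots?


For ax^2+bx+c=0: sum = -b/a, product = c/a.
a=5, b=3, c=-12
Sum = -(3)/5 = -3/5
Product = (-12)/5 = -12/5


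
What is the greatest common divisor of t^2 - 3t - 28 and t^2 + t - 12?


Factor each:
  t^2 - 3t - 28 = (t + 4)(t - 7)
  t^2 + t - 12 = (t + 4)(t - 3)
Common monic factor: t + 4


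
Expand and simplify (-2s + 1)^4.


Expand (-2s + 1)^4 by repeated multiplication:
  (-2s + 1)^2 = 4s^2 - 4s + 1
  (-2s + 1)^3 = -8s^3 + 12s^2 - 6s + 1
= 16s^4 - 32s^3 + 24s^2 - 8s + 1


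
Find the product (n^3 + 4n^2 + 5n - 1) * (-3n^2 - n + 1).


Distribute each term of the first polynomial:
  (n^3)(-3n^2 - n + 1) = -3n^5 - n^4 + n^3
  (4n^2)(-3n^2 - n + 1) = -12n^4 - 4n^3 + 4n^2
  (5n)(-3n^2 - n + 1) = -15n^3 - 5n^2 + 5n
  (-1)(-3n^2 - n + 1) = 3n^2 + n - 1
Sum: -3n^5 - 13n^4 - 18n^3 + 2n^2 + 6n - 1


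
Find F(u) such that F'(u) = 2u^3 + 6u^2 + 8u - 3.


Reverse power rule on each term:
  ∫ 2u^3 du = (1/2)u^4
  ∫ 6u^2 du = 2u^3
  ∫ 8u du = 4u^2
  ∫ -3 du = -3u
F(u) = (1/2)u^4 + 2u^3 + 4u^2 - 3u + C


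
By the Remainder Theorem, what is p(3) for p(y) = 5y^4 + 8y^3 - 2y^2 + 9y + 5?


By the Remainder Theorem, the remainder equals p(3):
  5*(3)^4 = 405
  8*(3)^3 = 216
  -2*(3)^2 = -18
  9*(3)^1 = 27
  constant: 5
Sum: 405 + 216 - 18 + 27 + 5 = 635


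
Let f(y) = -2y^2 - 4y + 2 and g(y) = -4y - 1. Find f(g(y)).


Substitute g(y) into f:
f(g(y)) = -2*(-4y - 1)^2 + (-4)*(-4y - 1) + 2
(-4y - 1)^2 = 16y^2 + 8y + 1
Expand and combine: -32y^2 + 4


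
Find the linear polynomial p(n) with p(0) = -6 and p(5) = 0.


p(n) = mn + b. Using p(0)=-6, p(5)=0:
m = (-6)/(0 - 5) = -6/-5 = 6/5
b = -6 - m*(0) = -6 = -6
p(n) = (6/5)n - 6


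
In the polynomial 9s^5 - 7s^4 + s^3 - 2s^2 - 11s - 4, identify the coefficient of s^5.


Read off the coefficient of s^5: 9


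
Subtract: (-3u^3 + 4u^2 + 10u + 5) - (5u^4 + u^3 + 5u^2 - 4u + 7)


Distribute the minus sign:
  (-3u^3 + 4u^2 + 10u + 5)
- (5u^4 + u^3 + 5u^2 - 4u + 7)
Negate second polynomial: -5u^4 - u^3 - 5u^2 + 4u - 7
Add: -5u^4 - 4u^3 - u^2 + 14u - 2


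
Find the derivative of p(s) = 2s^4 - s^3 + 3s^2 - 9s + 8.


Apply the power rule term by term:
  d/ds(2s^4) = 8s^3
  d/ds(-s^3) = -3s^2
  d/ds(3s^2) = 6s
  d/ds(-9s) = -9
  d/ds(8) = 0
p'(s) = 8s^3 - 3s^2 + 6s - 9


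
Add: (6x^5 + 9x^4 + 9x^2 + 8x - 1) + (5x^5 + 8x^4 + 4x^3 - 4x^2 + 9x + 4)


Align terms by degree and add:
  6x^5 + 9x^4 + 9x^2 + 8x - 1
+ 5x^5 + 8x^4 + 4x^3 - 4x^2 + 9x + 4
= 11x^5 + 17x^4 + 4x^3 + 5x^2 + 17x + 3


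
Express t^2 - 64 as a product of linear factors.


Roots satisfy r1 + r2 = -b/a = 0 and r1*r2 = c/a = -64.
So r1 = 8, r2 = -8.
t^2 - 64 = (t - r1)(t - r2) = (t - 8)(t + 8)


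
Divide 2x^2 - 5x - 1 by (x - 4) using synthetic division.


Synthetic division with c = 4. Coefficients: 2, -5, -1
Bring down 2.
  2 * 4 = 8; 8 - 5 = 3
  3 * 4 = 12; 12 - 1 = 11
Quotient: 2x + 3, Remainder: 11


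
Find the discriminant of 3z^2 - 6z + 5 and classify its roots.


D = b^2 - 4ac = (-6)^2 - 4(3)(5) = 36 - 60 = -24
Since D < 0: two complex conjugate roots (no real roots)


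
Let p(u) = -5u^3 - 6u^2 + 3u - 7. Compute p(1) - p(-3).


p(1) = -15
p(-3) = 65
p(1) - p(-3) = -15 - 65 = -80


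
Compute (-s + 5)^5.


Expand (-s + 5)^5 by repeated multiplication:
  (-s + 5)^2 = s^2 - 10s + 25
  (-s + 5)^3 = -s^3 + 15s^2 - 75s + 125
  (-s + 5)^4 = s^4 - 20s^3 + 150s^2 - 500s + 625
= -s^5 + 25s^4 - 250s^3 + 1250s^2 - 3125s + 3125


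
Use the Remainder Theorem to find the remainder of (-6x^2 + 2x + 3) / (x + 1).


By the Remainder Theorem, the remainder equals p(-1):
  -6*(-1)^2 = -6
  2*(-1)^1 = -2
  constant: 3
Sum: -6 - 2 + 3 = -5


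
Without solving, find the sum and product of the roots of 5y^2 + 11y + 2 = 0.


For ay^2+by+c=0: sum = -b/a, product = c/a.
a=5, b=11, c=2
Sum = -(11)/5 = -11/5
Product = (2)/5 = 2/5


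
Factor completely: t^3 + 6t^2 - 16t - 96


Try integer roots (divisors of -96). t=-6: p(-6)=0.
Divide out (t + 6): quotient is t^2 - 16.
Factor the quadratic: (t + 4)(t - 4)
Result: (t + 6)(t + 4)(t - 4)


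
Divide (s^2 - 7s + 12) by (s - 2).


(s^2 - 7s + 12) / (s - 2)
Step 1: s * (s - 2) = s^2 - 2s; subtract.
Step 2: -5 * (s - 2) = -5s + 10; subtract.
Quotient: s - 5, Remainder: 2


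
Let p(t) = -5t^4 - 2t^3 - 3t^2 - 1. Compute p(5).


Using direct substitution:
  -5 * (5)^4 = -3125
  -2 * (5)^3 = -250
  -3 * (5)^2 = -75
  0 * (5)^1 = 0
  constant: -1
Sum = -3125 - 250 - 75 + 0 - 1 = -3451


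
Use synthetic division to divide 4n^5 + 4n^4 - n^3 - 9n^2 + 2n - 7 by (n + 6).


Synthetic division with c = -6. Coefficients: 4, 4, -1, -9, 2, -7
Bring down 4.
  4 * -6 = -24; -24 + 4 = -20
  -20 * -6 = 120; 120 - 1 = 119
  119 * -6 = -714; -714 - 9 = -723
  -723 * -6 = 4338; 4338 + 2 = 4340
  4340 * -6 = -26040; -26040 - 7 = -26047
Quotient: 4n^4 - 20n^3 + 119n^2 - 723n + 4340, Remainder: -26047


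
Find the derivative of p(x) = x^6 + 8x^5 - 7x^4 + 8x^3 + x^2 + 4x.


Apply the power rule term by term:
  d/dx(x^6) = 6x^5
  d/dx(8x^5) = 40x^4
  d/dx(-7x^4) = -28x^3
  d/dx(8x^3) = 24x^2
  d/dx(x^2) = 2x
  d/dx(4x) = 4
p'(x) = 6x^5 + 40x^4 - 28x^3 + 24x^2 + 2x + 4


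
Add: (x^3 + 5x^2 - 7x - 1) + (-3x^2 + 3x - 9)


Align terms by degree and add:
  x^3 + 5x^2 - 7x - 1
  -3x^2 + 3x - 9
= x^3 + 2x^2 - 4x - 10


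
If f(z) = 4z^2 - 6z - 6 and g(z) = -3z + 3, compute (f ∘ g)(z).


Substitute g(z) into f:
f(g(z)) = 4*(-3z + 3)^2 + (-6)*(-3z + 3) + (-6)
(-3z + 3)^2 = 9z^2 - 18z + 9
Expand and combine: 36z^2 - 54z + 12


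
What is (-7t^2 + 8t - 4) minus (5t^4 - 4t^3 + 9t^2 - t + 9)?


Distribute the minus sign:
  (-7t^2 + 8t - 4)
- (5t^4 - 4t^3 + 9t^2 - t + 9)
Negate second polynomial: -5t^4 + 4t^3 - 9t^2 + t - 9
Add: -5t^4 + 4t^3 - 16t^2 + 9t - 13


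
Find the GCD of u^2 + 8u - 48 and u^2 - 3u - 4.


Factor each:
  u^2 + 8u - 48 = (u - 4)(u + 12)
  u^2 - 3u - 4 = (u - 4)(u + 1)
Common monic factor: u - 4


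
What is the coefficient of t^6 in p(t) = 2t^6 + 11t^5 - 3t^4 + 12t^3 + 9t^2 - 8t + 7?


Read off the coefficient of t^6: 2


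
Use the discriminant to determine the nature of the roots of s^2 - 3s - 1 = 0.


D = b^2 - 4ac = (-3)^2 - 4(1)(-1) = 9 + 4 = 13
Since D > 0: two distinct irrational roots


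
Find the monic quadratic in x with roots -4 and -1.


p(x) = (x + 4)(x + 1)
Expand: x^2 + 5x + 4


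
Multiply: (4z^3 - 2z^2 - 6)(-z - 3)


Distribute each term of the first polynomial:
  (4z^3)(-z - 3) = -4z^4 - 12z^3
  (-2z^2)(-z - 3) = 2z^3 + 6z^2
  (-6)(-z - 3) = 6z + 18
Sum: -4z^4 - 10z^3 + 6z^2 + 6z + 18


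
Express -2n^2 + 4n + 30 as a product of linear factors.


Roots satisfy r1 + r2 = -b/a = 2 and r1*r2 = c/a = -15.
So r1 = 5, r2 = -3.
-2n^2 + 4n + 30 = -2(n - r1)(n - r2) = -2(n - 5)(n + 3)


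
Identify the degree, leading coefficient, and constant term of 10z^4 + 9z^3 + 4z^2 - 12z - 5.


Highest power of z is 4, with coefficient 10. Constant term is -5.
Degree = 4, leading coefficient = 10, constant term = -5


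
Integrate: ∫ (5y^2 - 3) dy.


Reverse power rule on each term:
  ∫ 5y^2 dy = (5/3)y^3
  ∫ -3 dy = -3y
F(y) = (5/3)y^3 - 3y + C


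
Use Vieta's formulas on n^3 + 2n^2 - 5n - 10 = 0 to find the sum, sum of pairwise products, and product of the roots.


Monic cubic n^3+bn^2+cn+d=0: sum=-b, pairwise sum=c, product=-d.
b=2, c=-5, d=-10
r1+r2+r3 = -2
r1r2+r1r3+r2r3 = -5
r1r2r3 = 10


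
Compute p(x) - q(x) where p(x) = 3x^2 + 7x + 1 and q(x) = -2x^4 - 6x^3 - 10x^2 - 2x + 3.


Distribute the minus sign:
  (3x^2 + 7x + 1)
- (-2x^4 - 6x^3 - 10x^2 - 2x + 3)
Negate second polynomial: 2x^4 + 6x^3 + 10x^2 + 2x - 3
Add: 2x^4 + 6x^3 + 13x^2 + 9x - 2


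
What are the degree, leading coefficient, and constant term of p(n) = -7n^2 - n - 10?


Highest power of n is 2, with coefficient -7. Constant term is -10.
Degree = 2, leading coefficient = -7, constant term = -10


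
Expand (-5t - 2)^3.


Expand (-5t - 2)^3 by repeated multiplication:
  (-5t - 2)^2 = 25t^2 + 20t + 4
= -125t^3 - 150t^2 - 60t - 8


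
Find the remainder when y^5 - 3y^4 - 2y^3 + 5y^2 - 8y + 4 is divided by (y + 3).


By the Remainder Theorem, the remainder equals p(-3):
  1*(-3)^5 = -243
  -3*(-3)^4 = -243
  -2*(-3)^3 = 54
  5*(-3)^2 = 45
  -8*(-3)^1 = 24
  constant: 4
Sum: -243 - 243 + 54 + 45 + 24 + 4 = -359


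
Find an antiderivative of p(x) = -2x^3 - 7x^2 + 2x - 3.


Reverse power rule on each term:
  ∫ -2x^3 dx = -(1/2)x^4
  ∫ -7x^2 dx = -(7/3)x^3
  ∫ 2x dx = x^2
  ∫ -3 dx = -3x
F(x) = -(1/2)x^4 - (7/3)x^3 + x^2 - 3x + C


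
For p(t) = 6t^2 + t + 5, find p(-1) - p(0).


p(-1) = 10
p(0) = 5
p(-1) - p(0) = 10 - 5 = 5


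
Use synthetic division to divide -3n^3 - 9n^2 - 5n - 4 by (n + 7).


Synthetic division with c = -7. Coefficients: -3, -9, -5, -4
Bring down -3.
  -3 * -7 = 21; 21 - 9 = 12
  12 * -7 = -84; -84 - 5 = -89
  -89 * -7 = 623; 623 - 4 = 619
Quotient: -3n^2 + 12n - 89, Remainder: 619


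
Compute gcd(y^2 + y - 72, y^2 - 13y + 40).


Factor each:
  y^2 + y - 72 = (y - 8)(y + 9)
  y^2 - 13y + 40 = (y - 8)(y - 5)
Common monic factor: y - 8


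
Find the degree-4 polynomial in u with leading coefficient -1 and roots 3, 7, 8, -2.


p(u) = -(u - 3)(u - 7)(u - 8)(u + 2)
Expand: -u^4 + 16u^3 - 65u^2 - 34u + 336


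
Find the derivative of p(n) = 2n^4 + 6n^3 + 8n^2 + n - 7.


Apply the power rule term by term:
  d/dn(2n^4) = 8n^3
  d/dn(6n^3) = 18n^2
  d/dn(8n^2) = 16n
  d/dn(n) = 1
  d/dn(-7) = 0
p'(n) = 8n^3 + 18n^2 + 16n + 1


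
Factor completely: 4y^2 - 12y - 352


Roots satisfy r1 + r2 = -b/a = 3 and r1*r2 = c/a = -88.
So r1 = -8, r2 = 11.
4y^2 - 12y - 352 = 4(y - r1)(y - r2) = 4(y + 8)(y - 11)


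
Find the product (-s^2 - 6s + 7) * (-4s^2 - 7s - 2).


Distribute each term of the first polynomial:
  (-s^2)(-4s^2 - 7s - 2) = 4s^4 + 7s^3 + 2s^2
  (-6s)(-4s^2 - 7s - 2) = 24s^3 + 42s^2 + 12s
  (7)(-4s^2 - 7s - 2) = -28s^2 - 49s - 14
Sum: 4s^4 + 31s^3 + 16s^2 - 37s - 14


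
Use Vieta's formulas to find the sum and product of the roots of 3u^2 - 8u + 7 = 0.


For au^2+bu+c=0: sum = -b/a, product = c/a.
a=3, b=-8, c=7
Sum = -(-8)/3 = 8/3
Product = (7)/3 = 7/3


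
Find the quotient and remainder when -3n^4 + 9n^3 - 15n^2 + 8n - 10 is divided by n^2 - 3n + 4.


(-3n^4 + 9n^3 - 15n^2 + 8n - 10) / (n^2 - 3n + 4)
Step 1: -3n^2 * (n^2 - 3n + 4) = -3n^4 + 9n^3 - 12n^2; subtract.
Step 2: 0 * (n^2 - 3n + 4) = 0; subtract.
Step 3: -3 * (n^2 - 3n + 4) = -3n^2 + 9n - 12; subtract.
Quotient: -3n^2 - 3, Remainder: -n + 2


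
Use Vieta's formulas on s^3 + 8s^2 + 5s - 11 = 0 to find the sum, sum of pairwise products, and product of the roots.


Monic cubic s^3+bs^2+cs+d=0: sum=-b, pairwise sum=c, product=-d.
b=8, c=5, d=-11
r1+r2+r3 = -8
r1r2+r1r3+r2r3 = 5
r1r2r3 = 11


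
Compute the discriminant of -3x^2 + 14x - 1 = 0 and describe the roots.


D = b^2 - 4ac = (14)^2 - 4(-3)(-1) = 196 - 12 = 184
Since D > 0: two distinct irrational roots


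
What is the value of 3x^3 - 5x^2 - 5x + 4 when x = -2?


Using direct substitution:
  3 * (-2)^3 = -24
  -5 * (-2)^2 = -20
  -5 * (-2)^1 = 10
  constant: 4
Sum = -24 - 20 + 10 + 4 = -30


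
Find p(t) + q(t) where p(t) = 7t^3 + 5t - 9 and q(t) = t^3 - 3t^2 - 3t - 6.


Align terms by degree and add:
  7t^3 + 5t - 9
+ t^3 - 3t^2 - 3t - 6
= 8t^3 - 3t^2 + 2t - 15


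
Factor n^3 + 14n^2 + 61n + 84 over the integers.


Try integer roots (divisors of 84). n=-7: p(-7)=0.
Divide out (n + 7): quotient is n^2 + 7n + 12.
Factor the quadratic: (n + 4)(n + 3)
Result: (n + 7)(n + 4)(n + 3)


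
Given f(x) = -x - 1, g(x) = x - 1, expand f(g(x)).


Substitute g(x) into f:
f(g(x)) = -1*(x - 1) + (-1)
Expand and combine: -x


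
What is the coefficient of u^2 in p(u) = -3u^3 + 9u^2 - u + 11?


Read off the coefficient of u^2: 9


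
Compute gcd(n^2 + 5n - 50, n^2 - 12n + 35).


Factor each:
  n^2 + 5n - 50 = (n - 5)(n + 10)
  n^2 - 12n + 35 = (n - 5)(n - 7)
Common monic factor: n - 5


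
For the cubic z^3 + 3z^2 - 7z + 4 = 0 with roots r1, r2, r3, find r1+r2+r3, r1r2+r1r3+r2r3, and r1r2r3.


Monic cubic z^3+bz^2+cz+d=0: sum=-b, pairwise sum=c, product=-d.
b=3, c=-7, d=4
r1+r2+r3 = -3
r1r2+r1r3+r2r3 = -7
r1r2r3 = -4


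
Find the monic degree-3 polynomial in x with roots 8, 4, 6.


p(x) = (x - 8)(x - 4)(x - 6)
Expand: x^3 - 18x^2 + 104x - 192


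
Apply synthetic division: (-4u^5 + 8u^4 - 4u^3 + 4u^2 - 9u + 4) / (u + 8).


Synthetic division with c = -8. Coefficients: -4, 8, -4, 4, -9, 4
Bring down -4.
  -4 * -8 = 32; 32 + 8 = 40
  40 * -8 = -320; -320 - 4 = -324
  -324 * -8 = 2592; 2592 + 4 = 2596
  2596 * -8 = -20768; -20768 - 9 = -20777
  -20777 * -8 = 166216; 166216 + 4 = 166220
Quotient: -4u^4 + 40u^3 - 324u^2 + 2596u - 20777, Remainder: 166220


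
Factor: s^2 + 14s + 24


Roots satisfy r1 + r2 = -b/a = -14 and r1*r2 = c/a = 24.
So r1 = -2, r2 = -12.
s^2 + 14s + 24 = (s - r1)(s - r2) = (s + 2)(s + 12)


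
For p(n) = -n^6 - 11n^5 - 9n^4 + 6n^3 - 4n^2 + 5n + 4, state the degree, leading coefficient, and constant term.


Highest power of n is 6, with coefficient -1. Constant term is 4.
Degree = 6, leading coefficient = -1, constant term = 4


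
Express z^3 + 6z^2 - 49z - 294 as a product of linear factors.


Try integer roots (divisors of -294). z=-7: p(-7)=0.
Divide out (z + 7): quotient is z^2 - z - 42.
Factor the quadratic: (z - 7)(z + 6)
Result: (z + 7)(z - 7)(z + 6)


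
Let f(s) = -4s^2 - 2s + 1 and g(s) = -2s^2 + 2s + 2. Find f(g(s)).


Substitute g(s) into f:
f(g(s)) = -4*(-2s^2 + 2s + 2)^2 + (-2)*(-2s^2 + 2s + 2) + 1
(-2s^2 + 2s + 2)^2 = 4s^4 - 8s^3 - 4s^2 + 8s + 4
Expand and combine: -16s^4 + 32s^3 + 20s^2 - 36s - 19


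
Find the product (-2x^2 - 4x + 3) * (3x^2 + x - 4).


Distribute each term of the first polynomial:
  (-2x^2)(3x^2 + x - 4) = -6x^4 - 2x^3 + 8x^2
  (-4x)(3x^2 + x - 4) = -12x^3 - 4x^2 + 16x
  (3)(3x^2 + x - 4) = 9x^2 + 3x - 12
Sum: -6x^4 - 14x^3 + 13x^2 + 19x - 12


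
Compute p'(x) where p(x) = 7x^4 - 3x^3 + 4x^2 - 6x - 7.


Apply the power rule term by term:
  d/dx(7x^4) = 28x^3
  d/dx(-3x^3) = -9x^2
  d/dx(4x^2) = 8x
  d/dx(-6x) = -6
  d/dx(-7) = 0
p'(x) = 28x^3 - 9x^2 + 8x - 6


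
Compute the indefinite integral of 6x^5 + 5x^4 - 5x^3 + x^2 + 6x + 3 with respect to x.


Reverse power rule on each term:
  ∫ 6x^5 dx = x^6
  ∫ 5x^4 dx = x^5
  ∫ -5x^3 dx = -(5/4)x^4
  ∫ x^2 dx = (1/3)x^3
  ∫ 6x dx = 3x^2
  ∫ 3 dx = 3x
F(x) = x^6 + x^5 - (5/4)x^4 + (1/3)x^3 + 3x^2 + 3x + C


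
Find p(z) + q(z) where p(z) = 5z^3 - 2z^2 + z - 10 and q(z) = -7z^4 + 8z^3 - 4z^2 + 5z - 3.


Align terms by degree and add:
  5z^3 - 2z^2 + z - 10
  -7z^4 + 8z^3 - 4z^2 + 5z - 3
= -7z^4 + 13z^3 - 6z^2 + 6z - 13


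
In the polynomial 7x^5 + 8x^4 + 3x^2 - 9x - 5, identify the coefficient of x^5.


Read off the coefficient of x^5: 7


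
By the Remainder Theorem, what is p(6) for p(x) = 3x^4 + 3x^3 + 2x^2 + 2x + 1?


By the Remainder Theorem, the remainder equals p(6):
  3*(6)^4 = 3888
  3*(6)^3 = 648
  2*(6)^2 = 72
  2*(6)^1 = 12
  constant: 1
Sum: 3888 + 648 + 72 + 12 + 1 = 4621


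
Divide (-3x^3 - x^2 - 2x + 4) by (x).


(-3x^3 - x^2 - 2x + 4) / (x)
Step 1: -3x^2 * (x) = -3x^3; subtract.
Step 2: -x * (x) = -x^2; subtract.
Step 3: -2 * (x) = -2x; subtract.
Quotient: -3x^2 - x - 2, Remainder: 4


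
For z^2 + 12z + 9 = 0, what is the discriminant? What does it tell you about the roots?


D = b^2 - 4ac = (12)^2 - 4(1)(9) = 144 - 36 = 108
Since D > 0: two distinct irrational roots


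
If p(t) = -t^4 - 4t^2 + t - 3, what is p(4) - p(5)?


p(4) = -319
p(5) = -723
p(4) - p(5) = -319 + 723 = 404


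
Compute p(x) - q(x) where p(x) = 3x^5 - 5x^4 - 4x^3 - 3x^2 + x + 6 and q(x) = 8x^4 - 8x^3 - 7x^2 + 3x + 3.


Distribute the minus sign:
  (3x^5 - 5x^4 - 4x^3 - 3x^2 + x + 6)
- (8x^4 - 8x^3 - 7x^2 + 3x + 3)
Negate second polynomial: -8x^4 + 8x^3 + 7x^2 - 3x - 3
Add: 3x^5 - 13x^4 + 4x^3 + 4x^2 - 2x + 3


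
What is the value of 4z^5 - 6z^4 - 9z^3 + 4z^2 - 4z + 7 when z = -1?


Using direct substitution:
  4 * (-1)^5 = -4
  -6 * (-1)^4 = -6
  -9 * (-1)^3 = 9
  4 * (-1)^2 = 4
  -4 * (-1)^1 = 4
  constant: 7
Sum = -4 - 6 + 9 + 4 + 4 + 7 = 14


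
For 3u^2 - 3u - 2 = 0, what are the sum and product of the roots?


For au^2+bu+c=0: sum = -b/a, product = c/a.
a=3, b=-3, c=-2
Sum = -(-3)/3 = 1
Product = (-2)/3 = -2/3


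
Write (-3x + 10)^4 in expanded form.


Expand (-3x + 10)^4 by repeated multiplication:
  (-3x + 10)^2 = 9x^2 - 60x + 100
  (-3x + 10)^3 = -27x^3 + 270x^2 - 900x + 1000
= 81x^4 - 1080x^3 + 5400x^2 - 12000x + 10000
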